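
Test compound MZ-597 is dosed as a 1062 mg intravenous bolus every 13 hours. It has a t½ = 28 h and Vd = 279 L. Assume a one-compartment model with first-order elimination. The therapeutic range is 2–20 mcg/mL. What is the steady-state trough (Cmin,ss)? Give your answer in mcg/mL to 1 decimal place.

10.0 mcg/mL

Over one 13-h interval, 13/28 ≈ 0.46429 half-lives elapse, leaving f ≈ 0.7248 of each dose.
At steady state, accumulation factor R = 1/(1 − e^(−kτ)) ≈ 3.6337.
Each bolus raises the concentration by D/Vd = 1062/279 ≈ 3.806 mcg/mL.
Steady-state peak Cmax,ss = C₀·R ≈ 3.806 × 3.6337 ≈ 13.830 mcg/mL.
Steady-state trough Cmin,ss = Cmax,ss·f ≈ 13.830 × 0.7248 ≈ 10.024 mcg/mL.
Trough 10.0 mcg/mL vs MEC 2 mcg/mL: adequate.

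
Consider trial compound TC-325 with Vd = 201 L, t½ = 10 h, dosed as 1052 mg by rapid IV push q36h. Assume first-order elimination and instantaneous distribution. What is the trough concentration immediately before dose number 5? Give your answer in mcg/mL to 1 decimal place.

f = (1/2)^(τ/t½) = (1/2)^(36/10) ≈ 0.0825.
C₀ = D/Vd = 1052/201 ≈ 5.234 mcg/mL.
Before the 5th dose, 4 doses have been given. Superposition: Cmin = C₀·(f + f² + … + f^4).
≈ 5.234 × (0.0825 + 0.0068 + 0.0006 + 0.0000) ≈ 5.234 × 0.0899 ≈ 0.471 mcg/mL.

0.5 mcg/mL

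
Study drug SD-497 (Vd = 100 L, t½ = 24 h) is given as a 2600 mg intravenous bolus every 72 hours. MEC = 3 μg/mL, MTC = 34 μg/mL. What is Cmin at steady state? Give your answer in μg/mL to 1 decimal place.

τ = 72 h = 3 half-lives, so f = (1/2)^3 = 0.125.
Accumulation ratio R = 1/(1 − f) = 1/0.875 = 8/7.
Single-dose peak C₀ = D/Vd = 2600/100 = 26 μg/mL.
Steady-state peak Cmax,ss = C₀·R = 26 × 8/7 ≈ 29.714 μg/mL.
Steady-state trough Cmin,ss = Cmax,ss·f ≈ 29.714 × 0.125 ≈ 3.714 μg/mL.
Trough 3.7 μg/mL vs MEC 3 μg/mL: adequate.

3.7 μg/mL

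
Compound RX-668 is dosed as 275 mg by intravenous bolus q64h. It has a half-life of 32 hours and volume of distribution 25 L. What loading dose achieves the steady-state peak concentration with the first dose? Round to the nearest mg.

f = (1/2)^(64/32) ≈ 0.250000; accumulation ratio R = 1/(1−f) ≈ 1.33333.
Loading dose to hit Cmax,ss on first dose: D_load = D_maint·R ≈ 275 × 1.33333 ≈ 366.67 mg.

367 mg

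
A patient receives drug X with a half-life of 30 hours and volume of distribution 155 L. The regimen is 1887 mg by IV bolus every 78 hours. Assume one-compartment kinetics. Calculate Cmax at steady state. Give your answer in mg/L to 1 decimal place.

14.6 mg/L

k = ln2/t½ = ln2/30 ≈ 0.023105 h⁻¹; fraction remaining f = e^(−kτ) = e^(−0.023105×78) ≈ 0.1649.
At steady state, accumulation factor R = 1/(1 − e^(−kτ)) ≈ 1.1975.
Single-dose peak C₀ = D/Vd = 1887/155 ≈ 12.174 mg/L.
Steady-state peak Cmax,ss = C₀·R ≈ 12.174 × 1.1975 ≈ 14.578 mg/L.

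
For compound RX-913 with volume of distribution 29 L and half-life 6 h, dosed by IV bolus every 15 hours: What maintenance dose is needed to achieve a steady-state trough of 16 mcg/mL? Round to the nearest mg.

τ/t½ = 15/6 ≈ 2.5, so f = (1/2)^(15/6) ≈ 0.176777.
Cmin,ss = (D/Vd)·f/(1−f), so D = Cmin,ss·Vd·(1−f)/f.
D = 16 × 29 × (1−f)/f ≈ 16 × 29 × 4.65684 ≈ 2160.77 mg.

2161 mg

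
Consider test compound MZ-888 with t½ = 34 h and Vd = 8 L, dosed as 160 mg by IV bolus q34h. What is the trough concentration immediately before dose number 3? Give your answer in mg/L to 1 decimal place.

f = (1/2)^(τ/t½) = (1/2)^(34/34) ≈ 0.5000.
C₀ = D/Vd = 160/8 ≈ 20.000 mg/L.
Before the 3rd dose, 2 doses have been given. Superposition: Cmin = C₀·(f + f²).
≈ 20.000 × (0.5000 + 0.2500) ≈ 20.000 × 0.7500 ≈ 15.000 mg/L.

15.0 mg/L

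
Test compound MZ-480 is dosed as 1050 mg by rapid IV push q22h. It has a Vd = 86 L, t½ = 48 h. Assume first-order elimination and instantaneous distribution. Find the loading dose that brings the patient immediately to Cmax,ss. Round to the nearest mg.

3858 mg

f = (1/2)^(22/48) ≈ 0.727827; accumulation ratio R = 1/(1−f) ≈ 3.67413.
Loading dose to hit Cmax,ss on first dose: D_load = D_maint·R ≈ 1050 × 3.67413 ≈ 3857.84 mg.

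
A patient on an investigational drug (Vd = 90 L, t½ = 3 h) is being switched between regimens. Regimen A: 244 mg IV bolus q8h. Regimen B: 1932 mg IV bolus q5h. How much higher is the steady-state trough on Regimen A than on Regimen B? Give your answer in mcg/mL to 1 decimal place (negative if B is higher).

Regimen A: f = (1/2)^(8/3) ≈ 0.1575; Cmin,ss = (244/90)·f/(1−f) ≈ 0.507 mcg/mL.
Regimen B: f = (1/2)^(5/3) ≈ 0.3150; Cmin,ss = (1932/90)·f/(1−f) ≈ 9.872 mcg/mL.
Difference ≈ 0.507 − 9.872 ≈ -9.365 mcg/mL.

-9.4 mcg/mL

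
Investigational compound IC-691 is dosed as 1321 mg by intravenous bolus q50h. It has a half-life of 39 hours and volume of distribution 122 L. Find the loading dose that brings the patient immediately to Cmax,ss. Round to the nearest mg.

f = (1/2)^(50/39) ≈ 0.411210; accumulation ratio R = 1/(1−f) ≈ 1.69840.
Loading dose to hit Cmax,ss on first dose: D_load = D_maint·R ≈ 1321 × 1.69840 ≈ 2243.59 mg.

2244 mg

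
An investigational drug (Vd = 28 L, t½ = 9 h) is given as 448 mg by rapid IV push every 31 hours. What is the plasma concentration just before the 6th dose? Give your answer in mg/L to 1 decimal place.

f = (1/2)^(τ/t½) = (1/2)^(31/9) ≈ 0.0919.
C₀ = D/Vd = 448/28 ≈ 16.000 mg/L.
Before the 6th dose, 5 doses have been given. Superposition: Cmin = C₀·(f + f² + … + f^5).
≈ 16.000 × (0.0919 + 0.0084 + 0.0008 + 0.0001 + 0.0000) ≈ 16.000 × 0.1012 ≈ 1.619 mg/L.

1.6 mg/L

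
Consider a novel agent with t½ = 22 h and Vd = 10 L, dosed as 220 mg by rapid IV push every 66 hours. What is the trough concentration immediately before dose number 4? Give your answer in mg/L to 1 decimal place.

3.1 mg/L

f = (1/2)^(τ/t½) = (1/2)^(66/22) ≈ 0.1250.
C₀ = D/Vd = 220/10 ≈ 22.000 mg/L.
Before the 4th dose, 3 doses have been given. Superposition: Cmin = C₀·(f + f² + … + f^3).
≈ 22.000 × (0.1250 + 0.0156 + 0.0020) ≈ 22.000 × 0.1426 ≈ 3.137 mg/L.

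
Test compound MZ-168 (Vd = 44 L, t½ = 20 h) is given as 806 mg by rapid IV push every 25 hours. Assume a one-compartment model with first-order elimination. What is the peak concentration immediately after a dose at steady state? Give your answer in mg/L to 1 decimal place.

Over one 25-h interval, 25/20 ≈ 1.25 half-lives elapse, leaving f ≈ 0.4204 of each dose.
At steady state, accumulation factor R = 1/(1 − e^(−kτ)) ≈ 1.7253.
Single-dose peak C₀ = D/Vd = 806/44 ≈ 18.318 mg/L.
Cmax,ss = C₀/(1 − f) ≈ 18.318/0.5796 ≈ 31.605 mg/L.

31.6 mg/L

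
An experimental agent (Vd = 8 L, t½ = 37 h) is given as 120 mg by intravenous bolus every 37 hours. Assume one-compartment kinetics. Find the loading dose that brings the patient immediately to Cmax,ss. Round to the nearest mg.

f = (1/2)^(37/37) ≈ 0.500000; accumulation ratio R = 1/(1−f) ≈ 2.00000.
Loading dose to hit Cmax,ss on first dose: D_load = D_maint·R ≈ 120 × 2.00000 ≈ 240.00 mg.

240 mg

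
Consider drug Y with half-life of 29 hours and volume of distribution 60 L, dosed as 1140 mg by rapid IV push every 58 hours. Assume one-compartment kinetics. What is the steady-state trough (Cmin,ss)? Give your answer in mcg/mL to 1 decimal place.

6.3 mcg/mL

τ = 58 h = 2 half-lives, so f = (1/2)^2 = 0.25.
Accumulation ratio R = 1/(1 − f) = 1/0.75 = 4/3.
Single-dose peak C₀ = D/Vd = 1140/60 = 19 mcg/mL.
Steady-state peak Cmax,ss = C₀·R = 19 × 4/3 ≈ 25.333 mcg/mL.
Steady-state trough Cmin,ss = Cmax,ss·f ≈ 25.333 × 0.25 ≈ 6.333 mcg/mL.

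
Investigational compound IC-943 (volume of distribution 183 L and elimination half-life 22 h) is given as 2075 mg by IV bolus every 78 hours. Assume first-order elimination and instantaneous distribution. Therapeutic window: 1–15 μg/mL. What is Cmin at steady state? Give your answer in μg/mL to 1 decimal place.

k = ln2/t½ = ln2/22 ≈ 0.031507 h⁻¹; fraction remaining f = e^(−kτ) = e^(−0.031507×78) ≈ 0.0856.
Each bolus raises the concentration by D/Vd = 2075/183 ≈ 11.339 μg/mL.
Steady-state trough Cmin,ss = C₀·f/(1−f) ≈ 11.339 × 0.0856/0.9144 ≈ 1.061 μg/mL.
Trough 1.1 μg/mL vs MEC 1 μg/mL: adequate.

1.1 μg/mL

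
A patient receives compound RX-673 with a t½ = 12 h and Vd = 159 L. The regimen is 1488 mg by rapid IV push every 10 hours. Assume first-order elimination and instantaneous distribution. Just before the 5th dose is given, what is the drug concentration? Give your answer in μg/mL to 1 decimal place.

10.8 μg/mL

f = (1/2)^(τ/t½) = (1/2)^(10/12) ≈ 0.5612.
C₀ = D/Vd = 1488/159 ≈ 9.358 μg/mL.
Before the 5th dose, 4 doses have been given. Superposition: Cmin = C₀·(f + f² + … + f^4).
≈ 9.358 × (0.5612 + 0.3149 + 0.1767 + 0.0992) ≈ 9.358 × 1.1520 ≈ 10.780 μg/mL.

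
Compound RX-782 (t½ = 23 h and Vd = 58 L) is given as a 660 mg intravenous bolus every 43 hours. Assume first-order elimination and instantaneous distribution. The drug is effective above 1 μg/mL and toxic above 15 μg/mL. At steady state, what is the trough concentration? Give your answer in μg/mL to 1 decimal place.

k = ln2/t½ = ln2/23 ≈ 0.030137 h⁻¹; fraction remaining f = e^(−kτ) = e^(−0.030137×43) ≈ 0.2737.
At steady state, accumulation factor R = 1/(1 − e^(−kτ)) ≈ 1.3768.
Each bolus raises the concentration by D/Vd = 660/58 ≈ 11.379 μg/mL.
Cmax,ss = C₀/(1 − f) ≈ 11.379/0.7263 ≈ 15.667 μg/mL.
One interval later, Cmin,ss = Cmax,ss·e^(−kτ) ≈ 15.667 × 0.2737 ≈ 4.288 μg/mL.
Trough 4.3 μg/mL vs MEC 1 μg/mL: adequate.

4.3 μg/mL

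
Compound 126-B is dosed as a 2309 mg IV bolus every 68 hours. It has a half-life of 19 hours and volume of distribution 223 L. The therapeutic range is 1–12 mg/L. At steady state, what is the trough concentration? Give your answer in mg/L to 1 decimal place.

τ/t½ = 68/19 ≈ 3.5789, so fraction remaining f = (1/2)^(68/19) ≈ 0.0837.
Accumulation ratio R = 1/(1 − f) ≈ 1/0.9163 ≈ 1.0913.
Single-dose peak C₀ = D/Vd = 2309/223 ≈ 10.354 mg/L.
Steady-state peak Cmax,ss = C₀·R ≈ 10.354 × 1.0913 ≈ 11.299 mg/L.
One interval later, Cmin,ss = Cmax,ss·e^(−kτ) ≈ 11.299 × 0.0837 ≈ 0.946 mg/L.
Trough 0.9 mg/L vs MEC 1 mg/L: subtherapeutic.

0.9 mg/L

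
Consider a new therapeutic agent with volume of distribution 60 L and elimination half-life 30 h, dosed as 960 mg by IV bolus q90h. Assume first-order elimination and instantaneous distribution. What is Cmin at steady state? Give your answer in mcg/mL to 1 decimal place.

The dosing interval is 3 half-lives, so f = 2^(−3) = 0.125.
Accumulation ratio R = 1/(1 − f) = 1/0.875 = 8/7.
Single-dose peak C₀ = D/Vd = 960/60 = 16 mcg/mL.
Steady-state peak Cmax,ss = C₀·R = 16 × 8/7 ≈ 18.286 mcg/mL.
Steady-state trough Cmin,ss = Cmax,ss·f ≈ 18.286 × 0.125 ≈ 2.286 mcg/mL.

2.3 mcg/mL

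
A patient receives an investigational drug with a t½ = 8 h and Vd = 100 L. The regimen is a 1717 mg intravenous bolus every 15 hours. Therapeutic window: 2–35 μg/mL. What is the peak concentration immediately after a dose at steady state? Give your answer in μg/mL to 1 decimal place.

k = ln2/t½ = ln2/8 ≈ 0.086643 h⁻¹; fraction remaining f = e^(−kτ) = e^(−0.086643×15) ≈ 0.2726.
At steady state, accumulation factor R = 1/(1 − e^(−kτ)) ≈ 1.3748.
Each bolus raises the concentration by D/Vd = 1717/100 ≈ 17.170 μg/mL.
Cmax,ss = C₀/(1 − f) ≈ 17.170/0.7274 ≈ 23.605 μg/mL.
Peak 23.6 μg/mL vs MTC 35 μg/mL: below toxic threshold.

23.6 μg/mL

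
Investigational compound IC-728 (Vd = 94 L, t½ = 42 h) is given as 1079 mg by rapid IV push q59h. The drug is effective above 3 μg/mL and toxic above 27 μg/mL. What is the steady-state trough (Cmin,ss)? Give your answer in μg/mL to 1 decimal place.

7.0 μg/mL

Over one 59-h interval, 59/42 ≈ 1.4048 half-lives elapse, leaving f ≈ 0.3777 of each dose.
At steady state, accumulation factor R = 1/(1 − e^(−kτ)) ≈ 1.6069.
Each bolus raises the concentration by D/Vd = 1079/94 ≈ 11.479 μg/mL.
Cmax,ss = C₀/(1 − f) ≈ 11.479/0.6223 ≈ 18.446 μg/mL.
Steady-state trough Cmin,ss = Cmax,ss·f ≈ 18.446 × 0.3777 ≈ 6.967 μg/mL.
Trough 7.0 μg/mL vs MEC 3 μg/mL: adequate.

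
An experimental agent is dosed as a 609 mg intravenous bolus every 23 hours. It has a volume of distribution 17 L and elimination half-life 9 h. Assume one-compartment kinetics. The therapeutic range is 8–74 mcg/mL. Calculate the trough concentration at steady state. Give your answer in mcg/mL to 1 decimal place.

τ/t½ = 23/9 ≈ 2.5556, so fraction remaining f = (1/2)^(23/9) ≈ 0.1701.
Each bolus raises the concentration by D/Vd = 609/17 ≈ 35.824 mcg/mL.
Steady-state trough Cmin,ss = C₀·f/(1−f) ≈ 35.824 × 0.1701/0.8299 ≈ 7.343 mcg/mL.
Trough 7.3 mcg/mL vs MEC 8 mcg/mL: subtherapeutic.

7.3 mcg/mL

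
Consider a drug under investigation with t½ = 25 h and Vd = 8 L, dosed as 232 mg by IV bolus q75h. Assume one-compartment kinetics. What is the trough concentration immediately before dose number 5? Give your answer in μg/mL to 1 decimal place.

f = (1/2)^(τ/t½) = (1/2)^(75/25) ≈ 0.1250.
C₀ = D/Vd = 232/8 ≈ 29.000 μg/mL.
Before the 5th dose, 4 doses have been given. Superposition: Cmin = C₀·(f + f² + … + f^4).
≈ 29.000 × (0.1250 + 0.0156 + 0.0020 + 0.0002) ≈ 29.000 × 0.1428 ≈ 4.141 μg/mL.

4.1 μg/mL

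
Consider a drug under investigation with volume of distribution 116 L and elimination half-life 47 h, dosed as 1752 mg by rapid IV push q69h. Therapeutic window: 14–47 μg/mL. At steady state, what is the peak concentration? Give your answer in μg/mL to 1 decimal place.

τ/t½ = 69/47 ≈ 1.4681, so fraction remaining f = (1/2)^(69/47) ≈ 0.3615.
At steady state, accumulation factor R = 1/(1 − e^(−kτ)) ≈ 1.5662.
Single-dose peak C₀ = D/Vd = 1752/116 ≈ 15.103 μg/mL.
Steady-state peak Cmax,ss = C₀·R ≈ 15.103 × 1.5662 ≈ 23.654 μg/mL.
Peak 23.7 μg/mL vs MTC 47 μg/mL: below toxic threshold.

23.7 μg/mL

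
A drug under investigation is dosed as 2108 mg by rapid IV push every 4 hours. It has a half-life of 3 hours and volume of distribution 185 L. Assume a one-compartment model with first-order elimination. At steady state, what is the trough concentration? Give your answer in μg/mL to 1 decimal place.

7.5 μg/mL

k = ln2/t½ = ln2/3 ≈ 0.231049 h⁻¹; fraction remaining f = e^(−kτ) = e^(−0.231049×4) ≈ 0.3969.
Each bolus raises the concentration by D/Vd = 2108/185 ≈ 11.395 μg/mL.
Steady-state trough Cmin,ss = C₀·f/(1−f) ≈ 11.395 × 0.3969/0.6031 ≈ 7.499 μg/mL.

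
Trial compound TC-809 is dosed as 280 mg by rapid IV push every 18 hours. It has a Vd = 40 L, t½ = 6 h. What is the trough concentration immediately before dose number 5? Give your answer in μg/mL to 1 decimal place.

f = (1/2)^(τ/t½) = (1/2)^(18/6) ≈ 0.1250.
C₀ = D/Vd = 280/40 ≈ 7.000 μg/mL.
Before the 5th dose, 4 doses have been given. Superposition: Cmin = C₀·(f + f² + … + f^4).
≈ 7.000 × (0.1250 + 0.0156 + 0.0020 + 0.0002) ≈ 7.000 × 0.1428 ≈ 1.000 μg/mL.

1.0 μg/mL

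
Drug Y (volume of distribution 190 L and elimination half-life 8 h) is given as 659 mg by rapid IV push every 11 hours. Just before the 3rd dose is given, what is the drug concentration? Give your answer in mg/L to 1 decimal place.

f = (1/2)^(τ/t½) = (1/2)^(11/8) ≈ 0.3856.
C₀ = D/Vd = 659/190 ≈ 3.468 mg/L.
Before the 3rd dose, 2 doses have been given. Superposition: Cmin = C₀·(f + f²).
≈ 3.468 × (0.3856 + 0.1487) ≈ 3.468 × 0.5343 ≈ 1.853 mg/L.

1.9 mg/L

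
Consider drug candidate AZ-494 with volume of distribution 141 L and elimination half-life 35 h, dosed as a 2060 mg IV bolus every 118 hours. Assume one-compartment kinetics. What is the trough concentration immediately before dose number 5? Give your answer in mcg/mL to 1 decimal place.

f = (1/2)^(τ/t½) = (1/2)^(118/35) ≈ 0.0966.
C₀ = D/Vd = 2060/141 ≈ 14.610 mcg/mL.
Before the 5th dose, 4 doses have been given. Superposition: Cmin = C₀·(f + f² + … + f^4).
≈ 14.610 × (0.0966 + 0.0093 + 0.0009 + 0.0001) ≈ 14.610 × 0.1069 ≈ 1.562 mcg/mL.

1.6 mcg/mL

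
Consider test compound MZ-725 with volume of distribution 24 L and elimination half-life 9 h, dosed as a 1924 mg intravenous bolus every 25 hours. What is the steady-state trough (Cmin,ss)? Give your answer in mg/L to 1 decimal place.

13.7 mg/L

τ/t½ = 25/9 ≈ 2.7778, so fraction remaining f = (1/2)^(25/9) ≈ 0.1458.
Single-dose peak C₀ = D/Vd = 1924/24 ≈ 80.167 mg/L.
Steady-state trough Cmin,ss = C₀·f/(1−f) ≈ 80.167 × 0.1458/0.8542 ≈ 13.683 mg/L.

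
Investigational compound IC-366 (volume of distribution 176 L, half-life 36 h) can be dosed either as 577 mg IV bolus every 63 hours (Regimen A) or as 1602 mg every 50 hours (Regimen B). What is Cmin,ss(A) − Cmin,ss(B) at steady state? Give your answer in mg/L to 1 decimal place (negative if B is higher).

-4.2 mg/L

Regimen A: f = (1/2)^(63/36) ≈ 0.2973; Cmin,ss = (577/176)·f/(1−f) ≈ 1.387 mg/L.
Regimen B: f = (1/2)^(50/36) ≈ 0.3819; Cmin,ss = (1602/176)·f/(1−f) ≈ 5.624 mg/L.
Difference ≈ 1.387 − 5.624 ≈ -4.237 mg/L.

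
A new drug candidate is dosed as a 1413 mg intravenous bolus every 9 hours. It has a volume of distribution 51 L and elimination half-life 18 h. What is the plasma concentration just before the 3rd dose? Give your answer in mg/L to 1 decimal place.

f = (1/2)^(τ/t½) = (1/2)^(9/18) ≈ 0.7071.
C₀ = D/Vd = 1413/51 ≈ 27.706 mg/L.
Before the 3rd dose, 2 doses have been given. Superposition: Cmin = C₀·(f + f²).
≈ 27.706 × (0.7071 + 0.5000) ≈ 27.706 × 1.2071 ≈ 33.444 mg/L.

33.4 mg/L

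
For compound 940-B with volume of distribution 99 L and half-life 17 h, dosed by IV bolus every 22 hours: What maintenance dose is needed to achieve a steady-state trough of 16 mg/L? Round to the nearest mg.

2300 mg

τ/t½ = 22/17 ≈ 1.2941, so f = (1/2)^(22/17) ≈ 0.407785.
Cmin,ss = (D/Vd)·f/(1−f), so D = Cmin,ss·Vd·(1−f)/f.
D = 16 × 99 × (1−f)/f ≈ 16 × 99 × 1.45227 ≈ 2300.40 mg.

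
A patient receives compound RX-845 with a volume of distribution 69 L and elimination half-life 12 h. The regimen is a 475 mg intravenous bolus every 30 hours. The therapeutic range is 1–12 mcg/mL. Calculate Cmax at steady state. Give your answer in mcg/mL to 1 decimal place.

8.4 mcg/mL

Over one 30-h interval, 30/12 ≈ 2.5 half-lives elapse, leaving f ≈ 0.1768 of each dose.
At steady state, accumulation factor R = 1/(1 − e^(−kτ)) ≈ 1.2148.
Each bolus raises the concentration by D/Vd = 475/69 ≈ 6.884 mcg/mL.
Cmax,ss = C₀/(1 − f) ≈ 6.884/0.8232 ≈ 8.362 mcg/mL.
Peak 8.4 mcg/mL vs MTC 12 mcg/mL: below toxic threshold.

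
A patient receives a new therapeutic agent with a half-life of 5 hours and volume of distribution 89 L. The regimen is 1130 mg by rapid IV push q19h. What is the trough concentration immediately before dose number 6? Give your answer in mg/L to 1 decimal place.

1.0 mg/L

f = (1/2)^(τ/t½) = (1/2)^(19/5) ≈ 0.0718.
C₀ = D/Vd = 1130/89 ≈ 12.697 mg/L.
Before the 6th dose, 5 doses have been given. Superposition: Cmin = C₀·(f + f² + … + f^5).
≈ 12.697 × (0.0718 + 0.0052 + 0.0004 + 0.0000 + 0.0000) ≈ 12.697 × 0.0774 ≈ 0.983 mg/L.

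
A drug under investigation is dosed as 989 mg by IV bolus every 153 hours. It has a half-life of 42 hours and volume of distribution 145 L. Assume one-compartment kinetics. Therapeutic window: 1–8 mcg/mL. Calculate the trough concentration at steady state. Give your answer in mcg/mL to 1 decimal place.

Over one 153-h interval, 153/42 ≈ 3.6429 half-lives elapse, leaving f ≈ 0.0801 of each dose.
Accumulation ratio R = 1/(1 − f) ≈ 1/0.9199 ≈ 1.0871.
Single-dose peak C₀ = D/Vd = 989/145 ≈ 6.821 mcg/mL.
Cmax,ss = C₀/(1 − f) ≈ 6.821/0.9199 ≈ 7.415 mcg/mL.
One interval later, Cmin,ss = Cmax,ss·e^(−kτ) ≈ 7.415 × 0.0801 ≈ 0.594 mcg/mL.
Trough 0.6 mcg/mL vs MEC 1 mcg/mL: subtherapeutic.

0.6 mcg/mL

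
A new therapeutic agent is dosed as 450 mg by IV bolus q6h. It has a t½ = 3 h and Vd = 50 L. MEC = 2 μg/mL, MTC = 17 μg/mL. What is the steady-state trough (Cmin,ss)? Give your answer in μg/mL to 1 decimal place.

τ = 6 h = 2 half-lives, so f = (1/2)^2 = 0.25.
Accumulation ratio R = 1/(1 − f) = 1/0.75 = 4/3.
Single-dose peak C₀ = D/Vd = 450/50 = 9 μg/mL.
Steady-state peak Cmax,ss = C₀·R = 9 × 4/3 ≈ 12.000 μg/mL.
Steady-state trough Cmin,ss = Cmax,ss·f ≈ 12.000 × 0.25 ≈ 3.000 μg/mL.
Trough 3.0 μg/mL vs MEC 2 μg/mL: adequate.

3.0 μg/mL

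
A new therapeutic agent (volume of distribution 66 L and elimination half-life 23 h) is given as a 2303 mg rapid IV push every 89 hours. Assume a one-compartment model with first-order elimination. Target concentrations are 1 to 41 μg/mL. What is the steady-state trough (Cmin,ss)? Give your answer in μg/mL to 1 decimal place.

k = ln2/t½ = ln2/23 ≈ 0.030137 h⁻¹; fraction remaining f = e^(−kτ) = e^(−0.030137×89) ≈ 0.0684.
Accumulation ratio R = 1/(1 − f) ≈ 1/0.9316 ≈ 1.0734.
Single-dose peak C₀ = D/Vd = 2303/66 ≈ 34.894 μg/mL.
Steady-state peak Cmax,ss = C₀·R ≈ 34.894 × 1.0734 ≈ 37.455 μg/mL.
Steady-state trough Cmin,ss = Cmax,ss·f ≈ 37.455 × 0.0684 ≈ 2.562 μg/mL.
Trough 2.6 μg/mL vs MEC 1 μg/mL: adequate.

2.6 μg/mL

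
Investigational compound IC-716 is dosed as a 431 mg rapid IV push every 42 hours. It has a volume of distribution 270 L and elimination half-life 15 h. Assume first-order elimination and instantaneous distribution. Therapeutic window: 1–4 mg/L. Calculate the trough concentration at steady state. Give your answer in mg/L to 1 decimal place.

Over one 42-h interval, 42/15 ≈ 2.8 half-lives elapse, leaving f ≈ 0.1436 of each dose.
Accumulation ratio R = 1/(1 − f) ≈ 1/0.8564 ≈ 1.1677.
Single-dose peak C₀ = D/Vd = 431/270 ≈ 1.596 mg/L.
Steady-state peak Cmax,ss = C₀·R ≈ 1.596 × 1.1677 ≈ 1.864 mg/L.
One interval later, Cmin,ss = Cmax,ss·e^(−kτ) ≈ 1.864 × 0.1436 ≈ 0.268 mg/L.
Trough 0.3 mg/L vs MEC 1 mg/L: subtherapeutic.

0.3 mg/L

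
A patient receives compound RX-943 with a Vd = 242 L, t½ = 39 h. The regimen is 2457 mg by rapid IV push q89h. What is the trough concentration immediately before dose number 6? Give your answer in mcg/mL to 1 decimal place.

f = (1/2)^(τ/t½) = (1/2)^(89/39) ≈ 0.2056.
C₀ = D/Vd = 2457/242 ≈ 10.153 mcg/mL.
Before the 6th dose, 5 doses have been given. Superposition: Cmin = C₀·(f + f² + … + f^5).
≈ 10.153 × (0.2056 + 0.0423 + 0.0087 + 0.0018 + 0.0004) ≈ 10.153 × 0.2588 ≈ 2.628 mcg/mL.

2.6 mcg/mL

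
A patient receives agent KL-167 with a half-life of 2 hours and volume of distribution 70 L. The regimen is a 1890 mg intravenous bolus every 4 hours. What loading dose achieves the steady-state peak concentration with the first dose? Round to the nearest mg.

2520 mg

f = (1/2)^(4/2) ≈ 0.250000; accumulation ratio R = 1/(1−f) ≈ 1.33333.
Loading dose to hit Cmax,ss on first dose: D_load = D_maint·R ≈ 1890 × 1.33333 ≈ 2519.99 mg.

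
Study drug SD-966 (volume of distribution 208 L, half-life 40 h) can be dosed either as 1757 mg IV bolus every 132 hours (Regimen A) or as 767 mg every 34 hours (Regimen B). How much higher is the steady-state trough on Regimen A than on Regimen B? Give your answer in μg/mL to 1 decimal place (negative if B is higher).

Regimen A: f = (1/2)^(132/40) ≈ 0.1015; Cmin,ss = (1757/208)·f/(1−f) ≈ 0.954 μg/mL.
Regimen B: f = (1/2)^(34/40) ≈ 0.5548; Cmin,ss = (767/208)·f/(1−f) ≈ 4.595 μg/mL.
Difference ≈ 0.954 − 4.595 ≈ -3.641 μg/mL.

-3.6 μg/mL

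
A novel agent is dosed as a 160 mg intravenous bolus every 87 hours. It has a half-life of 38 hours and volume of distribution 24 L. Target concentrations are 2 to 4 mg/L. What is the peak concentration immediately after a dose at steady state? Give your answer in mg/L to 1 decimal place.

8.4 mg/L

Over one 87-h interval, 87/38 ≈ 2.2895 half-lives elapse, leaving f ≈ 0.2046 of each dose.
Accumulation ratio R = 1/(1 − f) ≈ 1/0.7954 ≈ 1.2572.
Single-dose peak C₀ = D/Vd = 160/24 ≈ 6.667 mg/L.
Steady-state peak Cmax,ss = C₀·R ≈ 6.667 × 1.2572 ≈ 8.382 mg/L.
Peak 8.4 mg/L vs MTC 4 mg/L: exceeds toxic threshold.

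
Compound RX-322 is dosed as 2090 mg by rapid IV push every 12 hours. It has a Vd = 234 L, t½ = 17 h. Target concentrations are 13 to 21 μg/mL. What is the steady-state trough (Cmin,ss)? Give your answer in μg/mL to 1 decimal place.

14.2 μg/mL

k = ln2/t½ = ln2/17 ≈ 0.040773 h⁻¹; fraction remaining f = e^(−kτ) = e^(−0.040773×12) ≈ 0.6131.
Single-dose peak C₀ = D/Vd = 2090/234 ≈ 8.932 μg/mL.
Steady-state trough Cmin,ss = C₀·f/(1−f) ≈ 8.932 × 0.6131/0.3869 ≈ 14.154 μg/mL.
Trough 14.2 μg/mL vs MEC 13 μg/mL: adequate.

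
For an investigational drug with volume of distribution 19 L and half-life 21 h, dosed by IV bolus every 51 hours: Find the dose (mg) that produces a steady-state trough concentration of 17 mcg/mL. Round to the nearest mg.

1416 mg

τ/t½ = 51/21 ≈ 2.4286, so f = (1/2)^(51/21) ≈ 0.185749.
Cmin,ss = (D/Vd)·f/(1−f), so D = Cmin,ss·Vd·(1−f)/f.
D = 17 × 19 × (1−f)/f ≈ 17 × 19 × 4.38361 ≈ 1415.91 mg.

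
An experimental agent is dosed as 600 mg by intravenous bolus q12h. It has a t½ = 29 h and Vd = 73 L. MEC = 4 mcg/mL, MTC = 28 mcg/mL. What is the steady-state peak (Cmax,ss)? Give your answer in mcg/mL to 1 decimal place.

τ/t½ = 12/29 ≈ 0.41379, so fraction remaining f = (1/2)^(12/29) ≈ 0.7506.
At steady state, accumulation factor R = 1/(1 − e^(−kτ)) ≈ 4.0096.
Each bolus raises the concentration by D/Vd = 600/73 ≈ 8.219 mcg/mL.
Steady-state peak Cmax,ss = C₀·R ≈ 8.219 × 4.0096 ≈ 32.955 mcg/mL.
Peak 33.0 mcg/mL vs MTC 28 mcg/mL: exceeds toxic threshold.

33.0 mcg/mL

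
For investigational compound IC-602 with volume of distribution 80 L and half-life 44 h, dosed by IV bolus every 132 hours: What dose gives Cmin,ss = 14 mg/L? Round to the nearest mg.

τ/t½ = 132/44 ≈ 3, so f = (1/2)^(132/44) ≈ 0.125000.
Cmin,ss = (D/Vd)·f/(1−f), so D = Cmin,ss·Vd·(1−f)/f.
D = 14 × 80 × (1−f)/f ≈ 14 × 80 × 7.00000 ≈ 7840.00 mg.

7840 mg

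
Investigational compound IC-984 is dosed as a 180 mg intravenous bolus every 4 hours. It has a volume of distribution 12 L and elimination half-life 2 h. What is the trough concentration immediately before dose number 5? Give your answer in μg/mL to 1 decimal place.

f = (1/2)^(τ/t½) = (1/2)^(4/2) ≈ 0.2500.
C₀ = D/Vd = 180/12 ≈ 15.000 μg/mL.
Before the 5th dose, 4 doses have been given. Superposition: Cmin = C₀·(f + f² + … + f^4).
≈ 15.000 × (0.2500 + 0.0625 + 0.0156 + 0.0039) ≈ 15.000 × 0.3320 ≈ 4.980 μg/mL.

5.0 μg/mL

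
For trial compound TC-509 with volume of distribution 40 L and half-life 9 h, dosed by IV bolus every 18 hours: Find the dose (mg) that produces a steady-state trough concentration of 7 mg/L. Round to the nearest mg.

τ/t½ = 18/9 ≈ 2, so f = (1/2)^(18/9) ≈ 0.250000.
Cmin,ss = (D/Vd)·f/(1−f), so D = Cmin,ss·Vd·(1−f)/f.
D = 7 × 40 × (1−f)/f ≈ 7 × 40 × 3.00000 ≈ 840.00 mg.

840 mg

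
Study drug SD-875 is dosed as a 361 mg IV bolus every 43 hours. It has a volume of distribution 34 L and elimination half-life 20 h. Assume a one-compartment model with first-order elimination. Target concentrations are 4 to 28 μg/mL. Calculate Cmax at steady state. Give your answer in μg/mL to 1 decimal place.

13.7 μg/mL

Over one 43-h interval, 43/20 ≈ 2.15 half-lives elapse, leaving f ≈ 0.2253 of each dose.
At steady state, accumulation factor R = 1/(1 − e^(−kτ)) ≈ 1.2908.
Single-dose peak C₀ = D/Vd = 361/34 ≈ 10.618 μg/mL.
Cmax,ss = C₀/(1 − f) ≈ 10.618/0.7747 ≈ 13.706 μg/mL.
Peak 13.7 μg/mL vs MTC 28 μg/mL: below toxic threshold.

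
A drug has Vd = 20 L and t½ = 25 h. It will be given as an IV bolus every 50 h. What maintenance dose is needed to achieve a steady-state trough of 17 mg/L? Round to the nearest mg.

τ/t½ = 50/25 ≈ 2, so f = (1/2)^(50/25) ≈ 0.250000.
Cmin,ss = (D/Vd)·f/(1−f), so D = Cmin,ss·Vd·(1−f)/f.
D = 17 × 20 × (1−f)/f ≈ 17 × 20 × 3.00000 ≈ 1020.00 mg.

1020 mg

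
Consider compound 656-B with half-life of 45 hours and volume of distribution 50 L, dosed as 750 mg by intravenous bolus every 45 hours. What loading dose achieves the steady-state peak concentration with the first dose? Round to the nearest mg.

1500 mg

f = (1/2)^(45/45) ≈ 0.500000; accumulation ratio R = 1/(1−f) ≈ 2.00000.
Loading dose to hit Cmax,ss on first dose: D_load = D_maint·R ≈ 750 × 2.00000 ≈ 1500.00 mg.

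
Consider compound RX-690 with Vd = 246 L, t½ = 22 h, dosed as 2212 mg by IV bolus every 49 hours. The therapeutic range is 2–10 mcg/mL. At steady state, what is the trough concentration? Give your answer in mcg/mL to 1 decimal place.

Over one 49-h interval, 49/22 ≈ 2.2273 half-lives elapse, leaving f ≈ 0.2136 of each dose.
Accumulation ratio R = 1/(1 − f) ≈ 1/0.7864 ≈ 1.2716.
Each bolus raises the concentration by D/Vd = 2212/246 ≈ 8.992 mcg/mL.
Cmax,ss = C₀/(1 − f) ≈ 8.992/0.7864 ≈ 11.434 mcg/mL.
Steady-state trough Cmin,ss = Cmax,ss·f ≈ 11.434 × 0.2136 ≈ 2.442 mcg/mL.
Trough 2.4 mcg/mL vs MEC 2 mcg/mL: adequate.

2.4 mcg/mL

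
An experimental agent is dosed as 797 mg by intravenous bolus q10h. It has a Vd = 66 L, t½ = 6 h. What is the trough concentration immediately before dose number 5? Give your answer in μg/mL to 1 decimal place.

f = (1/2)^(τ/t½) = (1/2)^(10/6) ≈ 0.3150.
C₀ = D/Vd = 797/66 ≈ 12.076 μg/mL.
Before the 5th dose, 4 doses have been given. Superposition: Cmin = C₀·(f + f² + … + f^4).
≈ 12.076 × (0.3150 + 0.0992 + 0.0313 + 0.0098) ≈ 12.076 × 0.4553 ≈ 5.498 μg/mL.

5.5 μg/mL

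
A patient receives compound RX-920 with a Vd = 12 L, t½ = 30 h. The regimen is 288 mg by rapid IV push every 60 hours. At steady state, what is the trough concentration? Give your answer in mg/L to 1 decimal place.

The dosing interval is 2 half-lives, so f = 2^(−2) = 0.25.
At steady state, R = 1/(1 − 0.25) = 4/3.
Single-dose peak C₀ = D/Vd = 288/12 = 24 mg/L.
Steady-state peak Cmax,ss = C₀·R = 24 × 4/3 ≈ 32.000 mg/L.
Steady-state trough Cmin,ss = Cmax,ss·f ≈ 32.000 × 0.25 ≈ 8.000 mg/L.

8.0 mg/L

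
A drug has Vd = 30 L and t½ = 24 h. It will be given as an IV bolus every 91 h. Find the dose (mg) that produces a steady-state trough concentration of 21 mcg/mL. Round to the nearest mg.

8095 mg

τ/t½ = 91/24 ≈ 3.7917, so f = (1/2)^(91/24) ≈ 0.072210.
Cmin,ss = (D/Vd)·f/(1−f), so D = Cmin,ss·Vd·(1−f)/f.
D = 21 × 30 × (1−f)/f ≈ 21 × 30 × 12.84850 ≈ 8094.55 mg.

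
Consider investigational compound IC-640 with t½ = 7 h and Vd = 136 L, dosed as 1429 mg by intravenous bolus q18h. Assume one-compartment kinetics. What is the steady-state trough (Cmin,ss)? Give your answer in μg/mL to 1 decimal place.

2.1 μg/mL

k = ln2/t½ = ln2/7 ≈ 0.099021 h⁻¹; fraction remaining f = e^(−kτ) = e^(−0.099021×18) ≈ 0.1682.
Accumulation ratio R = 1/(1 − f) ≈ 1/0.8318 ≈ 1.2022.
Single-dose peak C₀ = D/Vd = 1429/136 ≈ 10.507 μg/mL.
Steady-state peak Cmax,ss = C₀·R ≈ 10.507 × 1.2022 ≈ 12.632 μg/mL.
Steady-state trough Cmin,ss = Cmax,ss·f ≈ 12.632 × 0.1682 ≈ 2.125 μg/mL.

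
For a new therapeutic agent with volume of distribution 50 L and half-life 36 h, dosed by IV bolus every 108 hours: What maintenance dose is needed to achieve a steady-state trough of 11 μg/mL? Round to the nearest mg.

τ/t½ = 108/36 ≈ 3, so f = (1/2)^(108/36) ≈ 0.125000.
Cmin,ss = (D/Vd)·f/(1−f), so D = Cmin,ss·Vd·(1−f)/f.
D = 11 × 50 × (1−f)/f ≈ 11 × 50 × 7.00000 ≈ 3850.00 mg.

3850 mg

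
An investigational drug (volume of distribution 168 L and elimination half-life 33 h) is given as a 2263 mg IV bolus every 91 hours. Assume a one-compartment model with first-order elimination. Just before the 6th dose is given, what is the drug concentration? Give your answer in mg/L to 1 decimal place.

f = (1/2)^(τ/t½) = (1/2)^(91/33) ≈ 0.1479.
C₀ = D/Vd = 2263/168 ≈ 13.470 mg/L.
Before the 6th dose, 5 doses have been given. Superposition: Cmin = C₀·(f + f² + … + f^5).
≈ 13.470 × (0.1479 + 0.0219 + 0.0032 + 0.0005 + 0.0001) ≈ 13.470 × 0.1736 ≈ 2.338 mg/L.

2.3 mg/L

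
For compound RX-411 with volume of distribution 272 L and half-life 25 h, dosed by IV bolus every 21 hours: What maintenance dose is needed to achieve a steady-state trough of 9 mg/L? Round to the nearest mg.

τ/t½ = 21/25 ≈ 0.84, so f = (1/2)^(21/25) ≈ 0.558644.
Cmin,ss = (D/Vd)·f/(1−f), so D = Cmin,ss·Vd·(1−f)/f.
D = 9 × 272 × (1−f)/f ≈ 9 × 272 × 0.79005 ≈ 1934.04 mg.

1934 mg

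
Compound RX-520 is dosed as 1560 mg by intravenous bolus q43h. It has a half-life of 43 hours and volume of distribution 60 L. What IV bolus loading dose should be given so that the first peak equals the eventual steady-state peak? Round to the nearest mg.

3120 mg

f = (1/2)^(43/43) ≈ 0.500000; accumulation ratio R = 1/(1−f) ≈ 2.00000.
Loading dose to hit Cmax,ss on first dose: D_load = D_maint·R ≈ 1560 × 2.00000 ≈ 3120.00 mg.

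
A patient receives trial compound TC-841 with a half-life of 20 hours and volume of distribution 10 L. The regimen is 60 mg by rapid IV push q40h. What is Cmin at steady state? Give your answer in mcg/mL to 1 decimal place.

2.0 mcg/mL

τ = 40 h = 2 half-lives, so f = (1/2)^2 = 0.25.
At steady state, R = 1/(1 − 0.25) = 4/3.
Single-dose peak C₀ = D/Vd = 60/10 = 6 mcg/mL.
Steady-state peak Cmax,ss = C₀·R = 6 × 4/3 ≈ 8.000 mcg/mL.
Steady-state trough Cmin,ss = Cmax,ss·f ≈ 8.000 × 0.25 ≈ 2.000 mcg/mL.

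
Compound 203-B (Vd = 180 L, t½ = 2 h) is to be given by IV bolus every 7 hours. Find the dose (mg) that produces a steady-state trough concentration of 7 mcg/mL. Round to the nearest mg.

12995 mg

τ/t½ = 7/2 ≈ 3.5, so f = (1/2)^(7/2) ≈ 0.088388.
Cmin,ss = (D/Vd)·f/(1−f), so D = Cmin,ss·Vd·(1−f)/f.
D = 7 × 180 × (1−f)/f ≈ 7 × 180 × 10.31375 ≈ 12995.33 mg.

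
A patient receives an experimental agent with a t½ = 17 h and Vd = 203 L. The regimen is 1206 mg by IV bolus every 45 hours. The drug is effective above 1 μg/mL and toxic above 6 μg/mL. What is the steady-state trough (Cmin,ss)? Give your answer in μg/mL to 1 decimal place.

τ/t½ = 45/17 ≈ 2.6471, so fraction remaining f = (1/2)^(45/17) ≈ 0.1596.
Accumulation ratio R = 1/(1 − f) ≈ 1/0.8404 ≈ 1.1899.
Single-dose peak C₀ = D/Vd = 1206/203 ≈ 5.941 μg/mL.
Steady-state peak Cmax,ss = C₀·R ≈ 5.941 × 1.1899 ≈ 7.069 μg/mL.
One interval later, Cmin,ss = Cmax,ss·e^(−kτ) ≈ 7.069 × 0.1596 ≈ 1.128 μg/mL.
Trough 1.1 μg/mL vs MEC 1 μg/mL: adequate.

1.1 μg/mL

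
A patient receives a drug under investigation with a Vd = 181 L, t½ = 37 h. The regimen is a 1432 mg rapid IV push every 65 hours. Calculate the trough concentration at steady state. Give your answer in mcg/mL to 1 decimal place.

τ/t½ = 65/37 ≈ 1.7568, so fraction remaining f = (1/2)^(65/37) ≈ 0.2959.
Accumulation ratio R = 1/(1 − f) ≈ 1/0.7041 ≈ 1.4203.
Each bolus raises the concentration by D/Vd = 1432/181 ≈ 7.912 mcg/mL.
Steady-state peak Cmax,ss = C₀·R ≈ 7.912 × 1.4203 ≈ 11.237 mcg/mL.
One interval later, Cmin,ss = Cmax,ss·e^(−kτ) ≈ 11.237 × 0.2959 ≈ 3.325 mcg/mL.

3.3 mcg/mL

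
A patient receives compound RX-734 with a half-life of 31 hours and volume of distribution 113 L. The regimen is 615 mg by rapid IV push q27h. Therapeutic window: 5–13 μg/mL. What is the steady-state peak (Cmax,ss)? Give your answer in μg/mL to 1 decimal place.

12.0 μg/mL

τ/t½ = 27/31 ≈ 0.87097, so fraction remaining f = (1/2)^(27/31) ≈ 0.5468.
At steady state, accumulation factor R = 1/(1 − e^(−kτ)) ≈ 2.2065.
Each bolus raises the concentration by D/Vd = 615/113 ≈ 5.442 μg/mL.
Steady-state peak Cmax,ss = C₀·R ≈ 5.442 × 2.2065 ≈ 12.008 μg/mL.
Peak 12.0 μg/mL vs MTC 13 μg/mL: below toxic threshold.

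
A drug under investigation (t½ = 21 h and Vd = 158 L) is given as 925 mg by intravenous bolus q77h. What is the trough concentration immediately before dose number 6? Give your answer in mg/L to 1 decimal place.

0.5 mg/L

f = (1/2)^(τ/t½) = (1/2)^(77/21) ≈ 0.0787.
C₀ = D/Vd = 925/158 ≈ 5.854 mg/L.
Before the 6th dose, 5 doses have been given. Superposition: Cmin = C₀·(f + f² + … + f^5).
≈ 5.854 × (0.0787 + 0.0062 + 0.0005 + 0.0000 + 0.0000) ≈ 5.854 × 0.0854 ≈ 0.500 mg/L.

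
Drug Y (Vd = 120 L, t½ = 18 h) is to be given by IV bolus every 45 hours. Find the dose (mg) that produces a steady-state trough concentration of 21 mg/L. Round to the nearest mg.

τ/t½ = 45/18 ≈ 2.5, so f = (1/2)^(45/18) ≈ 0.176777.
Cmin,ss = (D/Vd)·f/(1−f), so D = Cmin,ss·Vd·(1−f)/f.
D = 21 × 120 × (1−f)/f ≈ 21 × 120 × 4.65684 ≈ 11735.24 mg.

11735 mg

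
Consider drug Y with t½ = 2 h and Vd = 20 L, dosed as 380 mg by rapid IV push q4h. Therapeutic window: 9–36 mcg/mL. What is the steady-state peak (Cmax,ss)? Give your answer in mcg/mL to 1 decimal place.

25.3 mcg/mL

τ = 4 h = 2 half-lives, so f = (1/2)^2 = 0.25.
Accumulation ratio R = 1/(1 − f) = 1/0.75 = 4/3.
Single-dose peak C₀ = D/Vd = 380/20 = 19 mcg/mL.
Steady-state peak Cmax,ss = C₀·R = 19 × 4/3 ≈ 25.333 mcg/mL.
Peak 25.3 mcg/mL vs MTC 36 mcg/mL: below toxic threshold.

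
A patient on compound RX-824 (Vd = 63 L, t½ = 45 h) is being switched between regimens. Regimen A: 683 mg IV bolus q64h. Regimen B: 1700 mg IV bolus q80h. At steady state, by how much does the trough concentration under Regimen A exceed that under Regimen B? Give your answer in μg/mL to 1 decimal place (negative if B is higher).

Regimen A: f = (1/2)^(64/45) ≈ 0.3731; Cmin,ss = (683/63)·f/(1−f) ≈ 6.452 μg/mL.
Regimen B: f = (1/2)^(80/45) ≈ 0.2916; Cmin,ss = (1700/63)·f/(1−f) ≈ 11.108 μg/mL.
Difference ≈ 6.452 − 11.108 ≈ -4.656 μg/mL.

-4.7 μg/mL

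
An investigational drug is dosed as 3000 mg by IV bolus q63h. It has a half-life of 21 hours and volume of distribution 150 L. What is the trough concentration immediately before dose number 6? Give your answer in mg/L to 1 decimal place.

f = (1/2)^(τ/t½) = (1/2)^(63/21) ≈ 0.1250.
C₀ = D/Vd = 3000/150 ≈ 20.000 mg/L.
Before the 6th dose, 5 doses have been given. Superposition: Cmin = C₀·(f + f² + … + f^5).
≈ 20.000 × (0.1250 + 0.0156 + 0.0020 + 0.0002 + 0.0000) ≈ 20.000 × 0.1428 ≈ 2.856 mg/L.

2.9 mg/L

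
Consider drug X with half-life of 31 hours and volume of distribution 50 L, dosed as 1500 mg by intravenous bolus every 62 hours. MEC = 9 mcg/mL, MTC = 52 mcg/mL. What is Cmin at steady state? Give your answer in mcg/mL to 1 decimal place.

10.0 mcg/mL

The dosing interval is 2 half-lives, so f = 2^(−2) = 0.25.
At steady state, R = 1/(1 − 0.25) = 4/3.
Single-dose peak C₀ = D/Vd = 1500/50 = 30 mcg/mL.
Steady-state peak Cmax,ss = C₀·R = 30 × 4/3 ≈ 40.000 mcg/mL.
Steady-state trough Cmin,ss = Cmax,ss·f ≈ 40.000 × 0.25 ≈ 10.000 mcg/mL.
Trough 10.0 mcg/mL vs MEC 9 mcg/mL: adequate.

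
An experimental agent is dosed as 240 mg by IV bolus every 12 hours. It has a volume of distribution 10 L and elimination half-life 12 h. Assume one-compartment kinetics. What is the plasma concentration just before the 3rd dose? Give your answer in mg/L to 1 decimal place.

f = (1/2)^(τ/t½) = (1/2)^(12/12) ≈ 0.5000.
C₀ = D/Vd = 240/10 ≈ 24.000 mg/L.
Before the 3rd dose, 2 doses have been given. Superposition: Cmin = C₀·(f + f²).
≈ 24.000 × (0.5000 + 0.2500) ≈ 24.000 × 0.7500 ≈ 18.000 mg/L.

18.0 mg/L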